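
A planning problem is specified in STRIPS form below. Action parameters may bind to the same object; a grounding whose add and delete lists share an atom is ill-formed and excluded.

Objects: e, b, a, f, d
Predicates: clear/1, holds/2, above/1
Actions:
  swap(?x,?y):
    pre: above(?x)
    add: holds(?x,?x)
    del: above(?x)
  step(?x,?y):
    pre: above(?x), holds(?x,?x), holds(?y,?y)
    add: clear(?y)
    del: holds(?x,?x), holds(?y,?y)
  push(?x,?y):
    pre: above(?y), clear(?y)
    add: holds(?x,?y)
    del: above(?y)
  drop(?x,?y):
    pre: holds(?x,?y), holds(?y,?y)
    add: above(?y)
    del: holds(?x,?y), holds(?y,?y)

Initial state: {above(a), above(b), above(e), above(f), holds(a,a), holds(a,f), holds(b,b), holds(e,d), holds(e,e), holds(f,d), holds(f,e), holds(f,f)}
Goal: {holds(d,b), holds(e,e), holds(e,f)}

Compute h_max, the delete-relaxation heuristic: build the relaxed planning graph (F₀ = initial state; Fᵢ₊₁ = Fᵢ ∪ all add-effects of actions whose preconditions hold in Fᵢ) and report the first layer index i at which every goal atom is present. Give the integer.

2

F0 = init (12 atoms)
F1 = F0 ∪ {clear(a), clear(b), clear(e), clear(f)}  (16 atoms)
F2 = F1 ∪ {holds(a,b), holds(a,e), holds(b,a), holds(b,e), holds(b,f), holds(d,a), holds(d,b), holds(d,e), holds(d,f), holds(e,a), holds(e,b), holds(e,f), holds(f,a), holds(f,b)}  (30 atoms)
goal ⊆ F2  ⇒  h_max = 2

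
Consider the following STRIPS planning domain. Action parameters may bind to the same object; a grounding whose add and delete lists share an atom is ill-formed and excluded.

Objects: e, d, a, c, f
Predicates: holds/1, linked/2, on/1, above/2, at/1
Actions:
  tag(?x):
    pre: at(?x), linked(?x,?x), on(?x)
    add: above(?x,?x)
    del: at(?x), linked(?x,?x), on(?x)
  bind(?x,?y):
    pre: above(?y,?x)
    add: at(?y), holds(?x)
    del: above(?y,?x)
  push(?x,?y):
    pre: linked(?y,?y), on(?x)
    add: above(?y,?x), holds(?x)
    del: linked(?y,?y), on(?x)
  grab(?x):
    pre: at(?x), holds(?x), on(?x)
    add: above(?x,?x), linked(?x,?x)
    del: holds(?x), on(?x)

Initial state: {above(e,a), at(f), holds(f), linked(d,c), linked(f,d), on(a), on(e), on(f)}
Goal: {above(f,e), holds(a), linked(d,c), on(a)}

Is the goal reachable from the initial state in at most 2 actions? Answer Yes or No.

1. bind(a,e)  →  {at(e), at(f), holds(a), holds(f), linked(d,c), linked(f,d), on(a), on(e), on(f)}
2. grab(f)  →  {above(f,f), at(e), at(f), holds(a), linked(d,c), linked(f,d), linked(f,f), on(a), on(e)}
3. push(e,f)  →  {above(f,e), above(f,f), at(e), at(f), holds(a), holds(e), linked(d,c), linked(f,d), on(a)}
optimal plan length = 3; 3 > 2

No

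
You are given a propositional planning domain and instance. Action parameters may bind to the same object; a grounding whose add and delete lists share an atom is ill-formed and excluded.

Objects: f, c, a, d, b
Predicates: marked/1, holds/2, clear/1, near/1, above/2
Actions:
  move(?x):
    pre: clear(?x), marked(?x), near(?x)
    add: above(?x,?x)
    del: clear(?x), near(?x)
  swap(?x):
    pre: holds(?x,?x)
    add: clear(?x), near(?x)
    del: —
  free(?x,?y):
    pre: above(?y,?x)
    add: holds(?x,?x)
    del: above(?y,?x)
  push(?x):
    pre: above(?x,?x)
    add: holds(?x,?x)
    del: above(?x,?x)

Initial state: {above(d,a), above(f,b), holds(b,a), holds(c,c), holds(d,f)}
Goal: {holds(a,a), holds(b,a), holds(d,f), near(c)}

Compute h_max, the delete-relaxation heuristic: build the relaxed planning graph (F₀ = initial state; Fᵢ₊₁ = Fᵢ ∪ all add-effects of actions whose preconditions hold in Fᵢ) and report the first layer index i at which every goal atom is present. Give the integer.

F0 = init (5 atoms)
F1 = F0 ∪ {clear(c), holds(a,a), holds(b,b), near(c)}  (9 atoms)
goal ⊆ F1  ⇒  h_max = 1

1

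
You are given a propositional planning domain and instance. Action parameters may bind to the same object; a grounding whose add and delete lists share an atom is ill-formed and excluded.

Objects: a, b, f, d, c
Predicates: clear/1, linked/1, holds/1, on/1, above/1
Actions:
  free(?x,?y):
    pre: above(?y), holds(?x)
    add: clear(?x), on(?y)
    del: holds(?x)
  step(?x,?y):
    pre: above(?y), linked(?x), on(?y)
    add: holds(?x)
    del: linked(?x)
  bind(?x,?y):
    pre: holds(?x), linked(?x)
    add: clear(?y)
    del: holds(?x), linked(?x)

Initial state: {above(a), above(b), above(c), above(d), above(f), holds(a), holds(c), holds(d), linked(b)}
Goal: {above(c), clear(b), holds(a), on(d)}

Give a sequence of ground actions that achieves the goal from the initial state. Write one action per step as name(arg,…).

free(d,a); step(b,a); free(b,d)

1. free(d,a)  →  {above(a), above(b), above(c), above(d), above(f), clear(d), holds(a), holds(c), linked(b), on(a)}
2. step(b,a)  →  {above(a), above(b), above(c), above(d), above(f), clear(d), holds(a), holds(b), holds(c), on(a)}
3. free(b,d)  →  {above(a), above(b), above(c), above(d), above(f), clear(b), clear(d), holds(a), holds(c), on(a), on(d)}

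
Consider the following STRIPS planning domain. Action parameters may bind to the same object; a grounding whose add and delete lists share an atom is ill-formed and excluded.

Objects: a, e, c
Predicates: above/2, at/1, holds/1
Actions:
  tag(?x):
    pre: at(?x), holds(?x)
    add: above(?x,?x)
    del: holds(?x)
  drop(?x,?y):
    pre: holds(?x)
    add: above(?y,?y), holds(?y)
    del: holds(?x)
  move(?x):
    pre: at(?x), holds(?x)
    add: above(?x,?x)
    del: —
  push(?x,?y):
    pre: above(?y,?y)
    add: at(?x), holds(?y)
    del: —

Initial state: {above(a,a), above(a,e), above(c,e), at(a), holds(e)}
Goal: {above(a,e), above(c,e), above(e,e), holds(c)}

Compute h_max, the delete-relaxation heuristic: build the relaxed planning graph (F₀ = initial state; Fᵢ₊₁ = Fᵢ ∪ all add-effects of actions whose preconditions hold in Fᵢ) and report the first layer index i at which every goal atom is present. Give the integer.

2

F0 = init (5 atoms)
F1 = F0 ∪ {above(c,c), at(c), at(e), holds(a), holds(c)}  (10 atoms)
F2 = F1 ∪ {above(e,e)}  (11 atoms)
goal ⊆ F2  ⇒  h_max = 2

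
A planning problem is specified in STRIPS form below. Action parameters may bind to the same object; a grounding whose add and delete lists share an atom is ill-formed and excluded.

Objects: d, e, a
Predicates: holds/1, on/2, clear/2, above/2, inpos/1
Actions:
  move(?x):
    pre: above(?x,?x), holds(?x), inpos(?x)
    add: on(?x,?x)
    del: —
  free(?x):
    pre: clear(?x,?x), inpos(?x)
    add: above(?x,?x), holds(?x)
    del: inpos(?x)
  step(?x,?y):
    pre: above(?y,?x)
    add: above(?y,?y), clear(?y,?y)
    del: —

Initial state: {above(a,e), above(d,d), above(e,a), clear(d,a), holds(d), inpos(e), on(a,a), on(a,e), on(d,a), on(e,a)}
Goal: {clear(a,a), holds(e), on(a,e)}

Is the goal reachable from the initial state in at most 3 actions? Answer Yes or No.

Yes

1. step(e,a)  →  {above(a,a), above(a,e), above(d,d), above(e,a), clear(a,a), clear(d,a), holds(d), inpos(e), on(a,a), on(a,e), on(d,a), on(e,a)}
2. step(a,e)  →  {above(a,a), above(a,e), above(d,d), above(e,a), above(e,e), clear(a,a), clear(d,a), clear(e,e), holds(d), inpos(e), on(a,a), on(a,e), on(d,a), on(e,a)}
3. free(e)  →  {above(a,a), above(a,e), above(d,d), above(e,a), above(e,e), clear(a,a), clear(d,a), clear(e,e), holds(d), holds(e), on(a,a), on(a,e), on(d,a), on(e,a)}
optimal plan length = 3; 3 ≤ 3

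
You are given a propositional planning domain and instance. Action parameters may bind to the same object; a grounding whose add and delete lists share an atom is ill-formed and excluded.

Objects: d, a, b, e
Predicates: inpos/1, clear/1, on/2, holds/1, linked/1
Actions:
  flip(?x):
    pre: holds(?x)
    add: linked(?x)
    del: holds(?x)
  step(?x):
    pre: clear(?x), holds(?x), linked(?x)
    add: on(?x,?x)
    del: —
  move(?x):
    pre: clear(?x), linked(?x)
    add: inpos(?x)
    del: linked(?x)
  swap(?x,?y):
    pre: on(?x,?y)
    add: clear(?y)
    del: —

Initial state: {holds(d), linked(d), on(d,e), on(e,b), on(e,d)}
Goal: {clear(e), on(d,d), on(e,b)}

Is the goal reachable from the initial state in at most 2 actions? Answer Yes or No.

No

1. swap(d,e)  →  {clear(e), holds(d), linked(d), on(d,e), on(e,b), on(e,d)}
2. swap(e,d)  →  {clear(d), clear(e), holds(d), linked(d), on(d,e), on(e,b), on(e,d)}
3. step(d)  →  {clear(d), clear(e), holds(d), linked(d), on(d,d), on(d,e), on(e,b), on(e,d)}
optimal plan length = 3; 3 > 2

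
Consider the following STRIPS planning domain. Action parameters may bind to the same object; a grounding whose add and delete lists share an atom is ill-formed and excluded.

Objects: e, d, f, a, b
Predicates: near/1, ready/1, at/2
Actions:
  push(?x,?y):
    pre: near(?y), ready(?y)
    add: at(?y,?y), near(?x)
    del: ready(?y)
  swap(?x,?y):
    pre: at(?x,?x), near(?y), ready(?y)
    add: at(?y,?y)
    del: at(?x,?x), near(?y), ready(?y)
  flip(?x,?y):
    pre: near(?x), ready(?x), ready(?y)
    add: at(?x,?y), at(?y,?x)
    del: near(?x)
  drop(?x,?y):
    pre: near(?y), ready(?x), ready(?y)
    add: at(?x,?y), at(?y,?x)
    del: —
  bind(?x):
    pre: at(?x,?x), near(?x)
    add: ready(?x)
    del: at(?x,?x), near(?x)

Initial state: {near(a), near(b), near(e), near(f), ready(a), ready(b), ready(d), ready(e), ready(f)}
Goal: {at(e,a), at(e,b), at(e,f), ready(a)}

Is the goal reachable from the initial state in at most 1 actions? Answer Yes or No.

1. flip(e,f)  →  {at(e,f), at(f,e), near(a), near(b), near(f), ready(a), ready(b), ready(d), ready(e), ready(f)}
2. flip(a,e)  →  {at(a,e), at(e,a), at(e,f), at(f,e), near(b), near(f), ready(a), ready(b), ready(d), ready(e), ready(f)}
3. flip(b,e)  →  {at(a,e), at(b,e), at(e,a), at(e,b), at(e,f), at(f,e), near(f), ready(a), ready(b), ready(d), ready(e), ready(f)}
optimal plan length = 3; 3 > 1

No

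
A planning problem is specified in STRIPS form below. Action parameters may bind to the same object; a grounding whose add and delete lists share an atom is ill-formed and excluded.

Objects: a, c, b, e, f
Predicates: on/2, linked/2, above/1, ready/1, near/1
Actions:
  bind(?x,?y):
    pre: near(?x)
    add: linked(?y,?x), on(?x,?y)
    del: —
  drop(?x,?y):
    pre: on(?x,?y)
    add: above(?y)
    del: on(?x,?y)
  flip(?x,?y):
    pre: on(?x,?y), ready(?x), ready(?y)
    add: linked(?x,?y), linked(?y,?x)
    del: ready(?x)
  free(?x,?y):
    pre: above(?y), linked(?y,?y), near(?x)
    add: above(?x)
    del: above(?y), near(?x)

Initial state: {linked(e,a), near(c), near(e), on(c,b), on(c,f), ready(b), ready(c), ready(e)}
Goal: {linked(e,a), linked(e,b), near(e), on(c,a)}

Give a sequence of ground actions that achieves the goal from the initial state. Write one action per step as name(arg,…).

bind(c,a); bind(e,b); flip(e,b)

1. bind(c,a)  →  {linked(a,c), linked(e,a), near(c), near(e), on(c,a), on(c,b), on(c,f), ready(b), ready(c), ready(e)}
2. bind(e,b)  →  {linked(a,c), linked(b,e), linked(e,a), near(c), near(e), on(c,a), on(c,b), on(c,f), on(e,b), ready(b), ready(c), ready(e)}
3. flip(e,b)  →  {linked(a,c), linked(b,e), linked(e,a), linked(e,b), near(c), near(e), on(c,a), on(c,b), on(c,f), on(e,b), ready(b), ready(c)}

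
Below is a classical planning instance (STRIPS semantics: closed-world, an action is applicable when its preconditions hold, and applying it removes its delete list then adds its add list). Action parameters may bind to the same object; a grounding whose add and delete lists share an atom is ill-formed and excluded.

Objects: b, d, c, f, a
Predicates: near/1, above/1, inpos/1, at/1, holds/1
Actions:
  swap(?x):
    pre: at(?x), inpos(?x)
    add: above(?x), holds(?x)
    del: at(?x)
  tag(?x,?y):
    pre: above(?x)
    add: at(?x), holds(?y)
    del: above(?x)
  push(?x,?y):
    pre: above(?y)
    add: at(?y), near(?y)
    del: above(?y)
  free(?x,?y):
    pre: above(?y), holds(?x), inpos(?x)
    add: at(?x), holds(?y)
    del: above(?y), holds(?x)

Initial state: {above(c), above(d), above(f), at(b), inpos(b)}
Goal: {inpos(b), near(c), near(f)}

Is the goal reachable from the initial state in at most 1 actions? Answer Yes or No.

No

1. push(b,c)  →  {above(d), above(f), at(b), at(c), inpos(b), near(c)}
2. push(b,f)  →  {above(d), at(b), at(c), at(f), inpos(b), near(c), near(f)}
optimal plan length = 2; 2 > 1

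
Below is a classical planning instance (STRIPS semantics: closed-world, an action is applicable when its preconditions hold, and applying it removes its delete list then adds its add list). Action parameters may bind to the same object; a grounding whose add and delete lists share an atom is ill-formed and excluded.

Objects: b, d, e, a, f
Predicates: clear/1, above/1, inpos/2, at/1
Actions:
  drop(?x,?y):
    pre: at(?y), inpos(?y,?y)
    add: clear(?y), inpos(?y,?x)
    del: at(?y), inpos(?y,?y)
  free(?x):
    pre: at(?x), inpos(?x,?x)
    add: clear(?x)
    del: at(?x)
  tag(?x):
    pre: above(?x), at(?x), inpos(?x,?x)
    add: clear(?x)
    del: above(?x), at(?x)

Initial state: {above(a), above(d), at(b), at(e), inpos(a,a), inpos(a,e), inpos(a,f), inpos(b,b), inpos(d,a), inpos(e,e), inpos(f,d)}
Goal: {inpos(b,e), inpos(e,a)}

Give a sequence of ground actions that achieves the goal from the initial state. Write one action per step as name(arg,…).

1. drop(e,b)  →  {above(a), above(d), at(e), clear(b), inpos(a,a), inpos(a,e), inpos(a,f), inpos(b,e), inpos(d,a), inpos(e,e), inpos(f,d)}
2. drop(a,e)  →  {above(a), above(d), clear(b), clear(e), inpos(a,a), inpos(a,e), inpos(a,f), inpos(b,e), inpos(d,a), inpos(e,a), inpos(f,d)}

drop(e,b); drop(a,e)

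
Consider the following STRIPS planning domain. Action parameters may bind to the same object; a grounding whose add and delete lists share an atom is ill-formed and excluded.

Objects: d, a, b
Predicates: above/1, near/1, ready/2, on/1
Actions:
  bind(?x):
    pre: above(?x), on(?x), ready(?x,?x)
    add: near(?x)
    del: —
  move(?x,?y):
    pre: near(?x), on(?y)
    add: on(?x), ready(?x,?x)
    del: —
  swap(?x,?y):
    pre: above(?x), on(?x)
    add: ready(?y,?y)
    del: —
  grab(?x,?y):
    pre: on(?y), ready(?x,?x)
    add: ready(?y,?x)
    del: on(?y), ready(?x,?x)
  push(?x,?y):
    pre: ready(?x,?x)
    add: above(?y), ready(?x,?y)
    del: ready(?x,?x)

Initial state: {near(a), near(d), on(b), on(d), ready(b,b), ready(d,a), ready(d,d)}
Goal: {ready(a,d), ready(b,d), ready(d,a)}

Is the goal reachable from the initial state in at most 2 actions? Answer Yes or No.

1. move(a,d)  →  {near(a), near(d), on(a), on(b), on(d), ready(a,a), ready(b,b), ready(d,a), ready(d,d)}
2. grab(d,a)  →  {near(a), near(d), on(b), on(d), ready(a,a), ready(a,d), ready(b,b), ready(d,a)}
3. push(b,d)  →  {above(d), near(a), near(d), on(b), on(d), ready(a,a), ready(a,d), ready(b,d), ready(d,a)}
optimal plan length = 3; 3 > 2

No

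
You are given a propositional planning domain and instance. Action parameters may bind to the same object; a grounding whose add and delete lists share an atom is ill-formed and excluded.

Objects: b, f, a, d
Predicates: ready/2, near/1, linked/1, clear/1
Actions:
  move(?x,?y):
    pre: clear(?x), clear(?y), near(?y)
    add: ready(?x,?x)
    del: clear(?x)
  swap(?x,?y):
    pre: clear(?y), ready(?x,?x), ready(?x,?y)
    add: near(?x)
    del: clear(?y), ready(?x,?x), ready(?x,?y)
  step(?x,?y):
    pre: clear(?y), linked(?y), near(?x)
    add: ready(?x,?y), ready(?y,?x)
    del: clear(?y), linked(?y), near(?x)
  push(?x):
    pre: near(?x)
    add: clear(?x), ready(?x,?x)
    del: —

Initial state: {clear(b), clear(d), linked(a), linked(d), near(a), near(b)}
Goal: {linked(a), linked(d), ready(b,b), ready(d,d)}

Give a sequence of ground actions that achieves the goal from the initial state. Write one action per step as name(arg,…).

move(d,b); move(b,b)

1. move(d,b)  →  {clear(b), linked(a), linked(d), near(a), near(b), ready(d,d)}
2. move(b,b)  →  {linked(a), linked(d), near(a), near(b), ready(b,b), ready(d,d)}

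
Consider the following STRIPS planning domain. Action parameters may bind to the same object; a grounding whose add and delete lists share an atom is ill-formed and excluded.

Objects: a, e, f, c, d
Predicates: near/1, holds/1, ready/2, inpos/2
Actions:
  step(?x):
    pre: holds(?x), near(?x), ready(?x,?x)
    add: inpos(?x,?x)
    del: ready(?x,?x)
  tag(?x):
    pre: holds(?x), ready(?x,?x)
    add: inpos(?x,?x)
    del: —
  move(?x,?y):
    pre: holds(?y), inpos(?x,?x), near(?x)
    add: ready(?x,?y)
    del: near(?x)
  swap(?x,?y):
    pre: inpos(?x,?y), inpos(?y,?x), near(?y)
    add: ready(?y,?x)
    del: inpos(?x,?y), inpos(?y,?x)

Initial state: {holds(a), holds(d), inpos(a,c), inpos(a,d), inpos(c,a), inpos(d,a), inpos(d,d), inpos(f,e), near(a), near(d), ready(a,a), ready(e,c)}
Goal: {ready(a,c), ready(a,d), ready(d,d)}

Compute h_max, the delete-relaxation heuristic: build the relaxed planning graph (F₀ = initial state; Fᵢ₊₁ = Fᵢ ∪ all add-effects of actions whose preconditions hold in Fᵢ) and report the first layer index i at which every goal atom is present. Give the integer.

1

F0 = init (12 atoms)
F1 = F0 ∪ {inpos(a,a), ready(a,c), ready(a,d), ready(d,a), ready(d,d)}  (17 atoms)
goal ⊆ F1  ⇒  h_max = 1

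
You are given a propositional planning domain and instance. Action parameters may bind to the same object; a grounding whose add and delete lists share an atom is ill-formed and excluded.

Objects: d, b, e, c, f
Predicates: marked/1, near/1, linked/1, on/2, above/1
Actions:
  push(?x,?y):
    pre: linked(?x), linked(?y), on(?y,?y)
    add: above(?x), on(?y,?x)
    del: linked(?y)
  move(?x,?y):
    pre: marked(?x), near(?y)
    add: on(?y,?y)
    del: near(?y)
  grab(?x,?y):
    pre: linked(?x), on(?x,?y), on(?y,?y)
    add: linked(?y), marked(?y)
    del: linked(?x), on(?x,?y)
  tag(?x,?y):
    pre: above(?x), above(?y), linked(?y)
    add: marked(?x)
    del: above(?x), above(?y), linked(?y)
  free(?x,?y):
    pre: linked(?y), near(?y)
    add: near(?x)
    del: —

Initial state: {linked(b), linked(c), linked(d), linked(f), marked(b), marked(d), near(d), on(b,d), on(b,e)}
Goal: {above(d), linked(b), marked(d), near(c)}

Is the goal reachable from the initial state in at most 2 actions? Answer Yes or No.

No

1. free(c,d)  →  {linked(b), linked(c), linked(d), linked(f), marked(b), marked(d), near(c), near(d), on(b,d), on(b,e)}
2. move(d,d)  →  {linked(b), linked(c), linked(d), linked(f), marked(b), marked(d), near(c), on(b,d), on(b,e), on(d,d)}
3. push(d,d)  →  {above(d), linked(b), linked(c), linked(f), marked(b), marked(d), near(c), on(b,d), on(b,e), on(d,d)}
optimal plan length = 3; 3 > 2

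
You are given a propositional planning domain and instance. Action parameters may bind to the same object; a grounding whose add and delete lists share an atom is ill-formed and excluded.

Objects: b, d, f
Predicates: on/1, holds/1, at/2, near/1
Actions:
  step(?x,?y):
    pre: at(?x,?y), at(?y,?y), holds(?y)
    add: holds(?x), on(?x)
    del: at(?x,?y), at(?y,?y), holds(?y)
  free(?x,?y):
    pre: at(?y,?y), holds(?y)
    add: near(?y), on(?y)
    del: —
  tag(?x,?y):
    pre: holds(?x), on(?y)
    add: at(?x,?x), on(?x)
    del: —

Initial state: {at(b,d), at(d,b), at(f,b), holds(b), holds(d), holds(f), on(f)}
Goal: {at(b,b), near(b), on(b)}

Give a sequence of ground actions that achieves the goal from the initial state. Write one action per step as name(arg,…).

1. tag(b,f)  →  {at(b,b), at(b,d), at(d,b), at(f,b), holds(b), holds(d), holds(f), on(b), on(f)}
2. free(b,b)  →  {at(b,b), at(b,d), at(d,b), at(f,b), holds(b), holds(d), holds(f), near(b), on(b), on(f)}

tag(b,f); free(b,b)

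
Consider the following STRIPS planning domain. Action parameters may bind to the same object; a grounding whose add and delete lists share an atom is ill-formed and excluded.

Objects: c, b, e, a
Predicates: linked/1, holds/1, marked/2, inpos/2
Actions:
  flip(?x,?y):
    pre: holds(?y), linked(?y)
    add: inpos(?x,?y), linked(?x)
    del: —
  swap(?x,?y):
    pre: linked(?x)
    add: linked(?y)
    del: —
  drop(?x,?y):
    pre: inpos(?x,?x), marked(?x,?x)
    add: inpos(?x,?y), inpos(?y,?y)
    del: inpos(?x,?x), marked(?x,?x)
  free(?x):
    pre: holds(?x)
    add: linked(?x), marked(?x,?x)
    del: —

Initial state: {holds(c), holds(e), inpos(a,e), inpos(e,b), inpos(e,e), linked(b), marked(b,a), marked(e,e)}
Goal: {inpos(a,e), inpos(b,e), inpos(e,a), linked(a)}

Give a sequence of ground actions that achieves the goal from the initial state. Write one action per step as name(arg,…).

swap(b,e); flip(b,e); flip(a,e); drop(e,a)

1. swap(b,e)  →  {holds(c), holds(e), inpos(a,e), inpos(e,b), inpos(e,e), linked(b), linked(e), marked(b,a), marked(e,e)}
2. flip(b,e)  →  {holds(c), holds(e), inpos(a,e), inpos(b,e), inpos(e,b), inpos(e,e), linked(b), linked(e), marked(b,a), marked(e,e)}
3. flip(a,e)  →  {holds(c), holds(e), inpos(a,e), inpos(b,e), inpos(e,b), inpos(e,e), linked(a), linked(b), linked(e), marked(b,a), marked(e,e)}
4. drop(e,a)  →  {holds(c), holds(e), inpos(a,a), inpos(a,e), inpos(b,e), inpos(e,a), inpos(e,b), linked(a), linked(b), linked(e), marked(b,a)}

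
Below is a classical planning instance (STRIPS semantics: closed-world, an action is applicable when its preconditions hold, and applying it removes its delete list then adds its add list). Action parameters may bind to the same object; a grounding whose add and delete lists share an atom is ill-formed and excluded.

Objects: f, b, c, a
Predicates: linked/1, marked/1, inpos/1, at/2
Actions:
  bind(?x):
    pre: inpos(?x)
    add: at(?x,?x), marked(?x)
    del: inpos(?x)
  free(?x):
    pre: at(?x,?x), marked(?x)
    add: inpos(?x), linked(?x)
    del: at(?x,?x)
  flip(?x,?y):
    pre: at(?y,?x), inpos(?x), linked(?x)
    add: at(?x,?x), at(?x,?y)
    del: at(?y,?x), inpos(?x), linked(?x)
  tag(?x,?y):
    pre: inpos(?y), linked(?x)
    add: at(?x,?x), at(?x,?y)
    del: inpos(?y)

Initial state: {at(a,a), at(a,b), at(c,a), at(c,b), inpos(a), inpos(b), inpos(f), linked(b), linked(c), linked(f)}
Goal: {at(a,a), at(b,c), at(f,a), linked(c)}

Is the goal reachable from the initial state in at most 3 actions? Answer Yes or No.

Yes

1. flip(b,c)  →  {at(a,a), at(a,b), at(b,b), at(b,c), at(c,a), inpos(a), inpos(f), linked(c), linked(f)}
2. tag(f,a)  →  {at(a,a), at(a,b), at(b,b), at(b,c), at(c,a), at(f,a), at(f,f), inpos(f), linked(c), linked(f)}
optimal plan length = 2; 2 ≤ 3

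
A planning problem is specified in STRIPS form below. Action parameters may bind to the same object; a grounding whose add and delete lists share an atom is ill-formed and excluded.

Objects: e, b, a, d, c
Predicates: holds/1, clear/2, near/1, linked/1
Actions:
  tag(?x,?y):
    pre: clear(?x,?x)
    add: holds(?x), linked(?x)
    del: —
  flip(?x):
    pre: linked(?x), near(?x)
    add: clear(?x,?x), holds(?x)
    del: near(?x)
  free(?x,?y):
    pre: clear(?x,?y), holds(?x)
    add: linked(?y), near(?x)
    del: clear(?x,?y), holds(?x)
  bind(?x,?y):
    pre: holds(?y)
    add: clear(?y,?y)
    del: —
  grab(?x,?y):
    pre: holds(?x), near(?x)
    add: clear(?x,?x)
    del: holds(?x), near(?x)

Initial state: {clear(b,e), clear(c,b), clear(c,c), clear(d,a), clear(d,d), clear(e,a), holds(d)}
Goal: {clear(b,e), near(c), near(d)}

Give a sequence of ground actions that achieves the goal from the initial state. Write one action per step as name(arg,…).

1. tag(c,e)  →  {clear(b,e), clear(c,b), clear(c,c), clear(d,a), clear(d,d), clear(e,a), holds(c), holds(d), linked(c)}
2. free(d,a)  →  {clear(b,e), clear(c,b), clear(c,c), clear(d,d), clear(e,a), holds(c), linked(a), linked(c), near(d)}
3. free(c,b)  →  {clear(b,e), clear(c,c), clear(d,d), clear(e,a), linked(a), linked(b), linked(c), near(c), near(d)}

tag(c,e); free(d,a); free(c,b)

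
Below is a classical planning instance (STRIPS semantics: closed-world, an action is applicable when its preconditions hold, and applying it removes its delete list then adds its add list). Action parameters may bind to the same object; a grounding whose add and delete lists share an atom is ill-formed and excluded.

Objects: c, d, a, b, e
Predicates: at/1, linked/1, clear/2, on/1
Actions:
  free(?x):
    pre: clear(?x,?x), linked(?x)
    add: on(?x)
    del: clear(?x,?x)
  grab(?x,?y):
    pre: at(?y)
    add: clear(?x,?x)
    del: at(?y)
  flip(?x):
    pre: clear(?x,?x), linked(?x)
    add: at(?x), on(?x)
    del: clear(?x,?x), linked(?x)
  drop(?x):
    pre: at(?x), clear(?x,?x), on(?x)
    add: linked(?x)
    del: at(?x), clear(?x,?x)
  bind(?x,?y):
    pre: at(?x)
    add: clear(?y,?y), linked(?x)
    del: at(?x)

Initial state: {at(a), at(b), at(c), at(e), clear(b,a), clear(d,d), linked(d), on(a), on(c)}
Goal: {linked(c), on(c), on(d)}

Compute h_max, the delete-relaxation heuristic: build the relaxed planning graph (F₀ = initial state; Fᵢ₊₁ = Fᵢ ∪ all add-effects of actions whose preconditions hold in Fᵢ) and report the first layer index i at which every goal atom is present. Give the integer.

F0 = init (9 atoms)
F1 = F0 ∪ {at(d), clear(a,a), clear(b,b), clear(c,c), clear(e,e), linked(a), linked(b), linked(c), linked(e), on(d)}  (19 atoms)
goal ⊆ F1  ⇒  h_max = 1

1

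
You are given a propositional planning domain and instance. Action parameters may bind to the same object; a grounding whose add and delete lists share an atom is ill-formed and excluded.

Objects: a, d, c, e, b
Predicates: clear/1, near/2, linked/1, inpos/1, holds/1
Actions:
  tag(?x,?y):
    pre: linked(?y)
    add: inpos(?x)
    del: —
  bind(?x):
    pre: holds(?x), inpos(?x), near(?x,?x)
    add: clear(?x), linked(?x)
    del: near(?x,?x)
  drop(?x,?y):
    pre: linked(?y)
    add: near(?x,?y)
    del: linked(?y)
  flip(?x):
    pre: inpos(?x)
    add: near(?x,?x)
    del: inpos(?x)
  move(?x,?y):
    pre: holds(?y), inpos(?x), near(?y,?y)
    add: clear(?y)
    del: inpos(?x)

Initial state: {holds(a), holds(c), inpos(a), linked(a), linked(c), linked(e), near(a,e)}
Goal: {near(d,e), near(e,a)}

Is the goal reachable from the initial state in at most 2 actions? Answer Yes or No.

1. drop(d,e)  →  {holds(a), holds(c), inpos(a), linked(a), linked(c), near(a,e), near(d,e)}
2. drop(e,a)  →  {holds(a), holds(c), inpos(a), linked(c), near(a,e), near(d,e), near(e,a)}
optimal plan length = 2; 2 ≤ 2

Yes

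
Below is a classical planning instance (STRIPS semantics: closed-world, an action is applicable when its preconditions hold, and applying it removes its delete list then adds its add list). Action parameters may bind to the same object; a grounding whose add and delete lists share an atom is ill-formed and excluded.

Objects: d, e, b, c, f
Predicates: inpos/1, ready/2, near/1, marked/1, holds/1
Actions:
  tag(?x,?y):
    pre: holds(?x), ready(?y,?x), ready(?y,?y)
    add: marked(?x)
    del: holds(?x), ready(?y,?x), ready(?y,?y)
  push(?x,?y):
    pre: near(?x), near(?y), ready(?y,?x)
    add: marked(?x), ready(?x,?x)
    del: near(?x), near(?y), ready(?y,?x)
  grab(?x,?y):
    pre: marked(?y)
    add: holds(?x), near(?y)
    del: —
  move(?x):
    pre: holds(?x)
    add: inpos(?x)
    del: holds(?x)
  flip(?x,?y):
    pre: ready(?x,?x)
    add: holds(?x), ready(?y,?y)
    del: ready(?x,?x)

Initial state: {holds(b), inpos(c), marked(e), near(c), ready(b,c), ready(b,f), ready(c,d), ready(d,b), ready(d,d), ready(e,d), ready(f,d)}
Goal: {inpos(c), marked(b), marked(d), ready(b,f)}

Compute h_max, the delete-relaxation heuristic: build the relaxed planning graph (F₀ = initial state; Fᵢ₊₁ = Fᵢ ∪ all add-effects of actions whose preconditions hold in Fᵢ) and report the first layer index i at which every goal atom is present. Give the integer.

F0 = init (11 atoms)
F1 = F0 ∪ {holds(c), holds(d), holds(e), holds(f), inpos(b), marked(b), near(e), ready(b,b), ready(c,c), ready(e,e), ready(f,f)}  (22 atoms)
F2 = F1 ∪ {inpos(d), inpos(e), inpos(f), marked(c), marked(d), marked(f), near(b)}  (29 atoms)
goal ⊆ F2  ⇒  h_max = 2

2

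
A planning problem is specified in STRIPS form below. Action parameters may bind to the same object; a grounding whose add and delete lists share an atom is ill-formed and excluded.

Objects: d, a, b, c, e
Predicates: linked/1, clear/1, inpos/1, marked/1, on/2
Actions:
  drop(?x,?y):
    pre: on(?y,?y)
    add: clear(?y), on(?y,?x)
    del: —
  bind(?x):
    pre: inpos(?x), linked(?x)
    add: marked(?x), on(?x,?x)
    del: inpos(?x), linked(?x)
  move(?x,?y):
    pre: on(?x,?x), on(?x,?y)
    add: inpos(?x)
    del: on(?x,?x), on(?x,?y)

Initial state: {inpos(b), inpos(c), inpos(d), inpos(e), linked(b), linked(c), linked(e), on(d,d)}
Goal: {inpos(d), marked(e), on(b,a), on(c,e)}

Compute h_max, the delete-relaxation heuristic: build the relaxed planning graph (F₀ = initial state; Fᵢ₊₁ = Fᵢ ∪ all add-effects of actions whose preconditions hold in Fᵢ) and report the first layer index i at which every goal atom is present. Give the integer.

F0 = init (8 atoms)
F1 = F0 ∪ {clear(d), marked(b), marked(c), marked(e), on(b,b), on(c,c), on(d,a), on(d,b), on(d,c), on(d,e), on(e,e)}  (19 atoms)
F2 = F1 ∪ {clear(b), clear(c), clear(e), on(b,a), on(b,c), on(b,d), on(b,e), on(c,a), on(c,b), on(c,d), on(c,e), on(e,a), on(e,b), on(e,c), on(e,d)}  (34 atoms)
goal ⊆ F2  ⇒  h_max = 2

2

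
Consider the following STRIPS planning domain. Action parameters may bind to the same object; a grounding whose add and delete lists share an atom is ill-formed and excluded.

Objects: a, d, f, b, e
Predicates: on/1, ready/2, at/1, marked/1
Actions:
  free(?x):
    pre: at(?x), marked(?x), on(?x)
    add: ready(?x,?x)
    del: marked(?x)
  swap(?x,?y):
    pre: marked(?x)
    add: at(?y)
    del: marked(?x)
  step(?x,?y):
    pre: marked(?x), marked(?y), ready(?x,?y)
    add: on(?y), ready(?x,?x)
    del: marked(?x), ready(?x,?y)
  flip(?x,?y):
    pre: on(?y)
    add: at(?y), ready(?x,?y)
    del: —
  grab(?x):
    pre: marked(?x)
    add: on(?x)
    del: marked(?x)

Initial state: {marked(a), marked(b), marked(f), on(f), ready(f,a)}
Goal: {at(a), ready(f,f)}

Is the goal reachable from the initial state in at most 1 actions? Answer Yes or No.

No

1. swap(a,a)  →  {at(a), marked(b), marked(f), on(f), ready(f,a)}
2. flip(f,f)  →  {at(a), at(f), marked(b), marked(f), on(f), ready(f,a), ready(f,f)}
optimal plan length = 2; 2 > 1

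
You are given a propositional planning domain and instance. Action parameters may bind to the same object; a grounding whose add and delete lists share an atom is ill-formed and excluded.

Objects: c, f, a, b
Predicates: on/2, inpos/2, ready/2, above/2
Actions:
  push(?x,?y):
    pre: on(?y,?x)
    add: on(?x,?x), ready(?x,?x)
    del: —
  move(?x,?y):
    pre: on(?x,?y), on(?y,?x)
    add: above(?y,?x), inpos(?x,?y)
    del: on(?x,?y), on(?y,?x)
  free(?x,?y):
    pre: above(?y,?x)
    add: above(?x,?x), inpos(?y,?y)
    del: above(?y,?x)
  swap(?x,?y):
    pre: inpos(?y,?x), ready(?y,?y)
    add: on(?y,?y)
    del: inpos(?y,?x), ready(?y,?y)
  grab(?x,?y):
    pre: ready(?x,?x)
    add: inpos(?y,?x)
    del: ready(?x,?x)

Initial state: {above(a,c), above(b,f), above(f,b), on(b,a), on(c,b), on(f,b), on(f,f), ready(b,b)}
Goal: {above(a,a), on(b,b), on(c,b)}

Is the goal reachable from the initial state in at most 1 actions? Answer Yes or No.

No

1. push(a,b)  →  {above(a,c), above(b,f), above(f,b), on(a,a), on(b,a), on(c,b), on(f,b), on(f,f), ready(a,a), ready(b,b)}
2. push(b,c)  →  {above(a,c), above(b,f), above(f,b), on(a,a), on(b,a), on(b,b), on(c,b), on(f,b), on(f,f), ready(a,a), ready(b,b)}
3. move(a,a)  →  {above(a,a), above(a,c), above(b,f), above(f,b), inpos(a,a), on(b,a), on(b,b), on(c,b), on(f,b), on(f,f), ready(a,a), ready(b,b)}
optimal plan length = 3; 3 > 1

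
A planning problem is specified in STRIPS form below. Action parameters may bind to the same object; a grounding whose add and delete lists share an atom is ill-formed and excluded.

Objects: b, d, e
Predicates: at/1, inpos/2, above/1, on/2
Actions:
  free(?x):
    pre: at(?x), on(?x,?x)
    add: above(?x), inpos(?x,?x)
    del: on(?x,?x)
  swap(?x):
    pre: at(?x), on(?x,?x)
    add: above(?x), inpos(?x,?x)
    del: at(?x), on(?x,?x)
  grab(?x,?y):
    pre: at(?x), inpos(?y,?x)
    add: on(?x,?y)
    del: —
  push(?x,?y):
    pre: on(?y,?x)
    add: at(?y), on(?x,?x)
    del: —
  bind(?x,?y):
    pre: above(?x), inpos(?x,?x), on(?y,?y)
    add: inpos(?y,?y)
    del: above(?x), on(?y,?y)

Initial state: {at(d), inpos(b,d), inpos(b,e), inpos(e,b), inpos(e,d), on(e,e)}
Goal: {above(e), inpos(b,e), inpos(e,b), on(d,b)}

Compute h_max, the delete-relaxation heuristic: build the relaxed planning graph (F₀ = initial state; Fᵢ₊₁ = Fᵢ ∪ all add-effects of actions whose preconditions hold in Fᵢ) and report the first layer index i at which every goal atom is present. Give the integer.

2

F0 = init (6 atoms)
F1 = F0 ∪ {at(e), on(d,b), on(d,e)}  (9 atoms)
F2 = F1 ∪ {above(e), inpos(e,e), on(b,b), on(e,b)}  (13 atoms)
goal ⊆ F2  ⇒  h_max = 2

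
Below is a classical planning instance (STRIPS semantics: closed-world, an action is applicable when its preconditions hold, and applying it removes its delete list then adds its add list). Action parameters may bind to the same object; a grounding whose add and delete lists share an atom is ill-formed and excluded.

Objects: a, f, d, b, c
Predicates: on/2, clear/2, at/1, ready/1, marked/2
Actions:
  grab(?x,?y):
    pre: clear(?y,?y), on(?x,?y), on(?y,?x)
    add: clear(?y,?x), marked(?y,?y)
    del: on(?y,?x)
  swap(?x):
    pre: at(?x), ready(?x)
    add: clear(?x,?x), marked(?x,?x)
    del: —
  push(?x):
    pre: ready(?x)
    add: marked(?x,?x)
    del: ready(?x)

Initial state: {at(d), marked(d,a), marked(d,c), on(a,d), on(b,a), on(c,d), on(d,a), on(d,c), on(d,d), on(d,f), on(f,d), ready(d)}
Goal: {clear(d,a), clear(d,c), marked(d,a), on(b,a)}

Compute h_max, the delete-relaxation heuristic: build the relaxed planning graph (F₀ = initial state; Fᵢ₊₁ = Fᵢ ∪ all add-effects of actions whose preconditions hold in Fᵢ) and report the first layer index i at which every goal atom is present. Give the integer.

F0 = init (12 atoms)
F1 = F0 ∪ {clear(d,d), marked(d,d)}  (14 atoms)
F2 = F1 ∪ {clear(d,a), clear(d,c), clear(d,f)}  (17 atoms)
goal ⊆ F2  ⇒  h_max = 2

2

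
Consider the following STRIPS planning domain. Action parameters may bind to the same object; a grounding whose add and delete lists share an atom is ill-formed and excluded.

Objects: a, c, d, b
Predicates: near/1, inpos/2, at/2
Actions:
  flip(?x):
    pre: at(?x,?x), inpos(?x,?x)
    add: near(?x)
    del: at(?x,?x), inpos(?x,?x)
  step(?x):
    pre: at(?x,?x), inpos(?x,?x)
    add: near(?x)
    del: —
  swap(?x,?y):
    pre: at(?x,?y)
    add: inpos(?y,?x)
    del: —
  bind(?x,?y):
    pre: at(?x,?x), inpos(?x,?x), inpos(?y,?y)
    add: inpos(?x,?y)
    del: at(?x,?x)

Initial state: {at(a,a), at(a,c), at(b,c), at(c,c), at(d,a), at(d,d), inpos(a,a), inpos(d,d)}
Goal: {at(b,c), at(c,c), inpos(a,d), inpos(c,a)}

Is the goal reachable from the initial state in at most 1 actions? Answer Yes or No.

1. swap(a,c)  →  {at(a,a), at(a,c), at(b,c), at(c,c), at(d,a), at(d,d), inpos(a,a), inpos(c,a), inpos(d,d)}
2. swap(d,a)  →  {at(a,a), at(a,c), at(b,c), at(c,c), at(d,a), at(d,d), inpos(a,a), inpos(a,d), inpos(c,a), inpos(d,d)}
optimal plan length = 2; 2 > 1

No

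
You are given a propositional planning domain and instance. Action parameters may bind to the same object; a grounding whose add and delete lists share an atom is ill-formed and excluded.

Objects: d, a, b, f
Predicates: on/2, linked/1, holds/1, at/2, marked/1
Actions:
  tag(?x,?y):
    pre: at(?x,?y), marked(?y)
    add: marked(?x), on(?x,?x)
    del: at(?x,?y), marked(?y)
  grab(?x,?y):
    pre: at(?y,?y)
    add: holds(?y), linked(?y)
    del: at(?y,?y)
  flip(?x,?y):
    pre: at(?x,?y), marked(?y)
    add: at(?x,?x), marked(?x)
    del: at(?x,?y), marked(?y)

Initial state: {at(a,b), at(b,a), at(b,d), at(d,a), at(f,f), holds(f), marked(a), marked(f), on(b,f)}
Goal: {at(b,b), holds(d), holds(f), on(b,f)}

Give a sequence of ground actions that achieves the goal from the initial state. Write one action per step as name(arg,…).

flip(d,a); grab(d,d); flip(b,d)

1. flip(d,a)  →  {at(a,b), at(b,a), at(b,d), at(d,d), at(f,f), holds(f), marked(d), marked(f), on(b,f)}
2. grab(d,d)  →  {at(a,b), at(b,a), at(b,d), at(f,f), holds(d), holds(f), linked(d), marked(d), marked(f), on(b,f)}
3. flip(b,d)  →  {at(a,b), at(b,a), at(b,b), at(f,f), holds(d), holds(f), linked(d), marked(b), marked(f), on(b,f)}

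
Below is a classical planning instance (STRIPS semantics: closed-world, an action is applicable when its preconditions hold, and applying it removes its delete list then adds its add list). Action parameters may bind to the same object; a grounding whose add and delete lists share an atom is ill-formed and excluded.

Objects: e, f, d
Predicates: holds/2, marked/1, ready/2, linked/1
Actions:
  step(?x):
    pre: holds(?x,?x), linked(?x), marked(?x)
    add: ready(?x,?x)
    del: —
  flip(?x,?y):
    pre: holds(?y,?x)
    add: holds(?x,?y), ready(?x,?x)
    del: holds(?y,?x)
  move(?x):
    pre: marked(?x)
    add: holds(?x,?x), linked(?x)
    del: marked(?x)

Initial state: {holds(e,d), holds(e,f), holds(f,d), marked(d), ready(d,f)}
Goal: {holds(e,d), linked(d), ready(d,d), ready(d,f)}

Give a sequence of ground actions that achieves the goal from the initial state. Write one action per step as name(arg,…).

flip(d,f); move(d)

1. flip(d,f)  →  {holds(d,f), holds(e,d), holds(e,f), marked(d), ready(d,d), ready(d,f)}
2. move(d)  →  {holds(d,d), holds(d,f), holds(e,d), holds(e,f), linked(d), ready(d,d), ready(d,f)}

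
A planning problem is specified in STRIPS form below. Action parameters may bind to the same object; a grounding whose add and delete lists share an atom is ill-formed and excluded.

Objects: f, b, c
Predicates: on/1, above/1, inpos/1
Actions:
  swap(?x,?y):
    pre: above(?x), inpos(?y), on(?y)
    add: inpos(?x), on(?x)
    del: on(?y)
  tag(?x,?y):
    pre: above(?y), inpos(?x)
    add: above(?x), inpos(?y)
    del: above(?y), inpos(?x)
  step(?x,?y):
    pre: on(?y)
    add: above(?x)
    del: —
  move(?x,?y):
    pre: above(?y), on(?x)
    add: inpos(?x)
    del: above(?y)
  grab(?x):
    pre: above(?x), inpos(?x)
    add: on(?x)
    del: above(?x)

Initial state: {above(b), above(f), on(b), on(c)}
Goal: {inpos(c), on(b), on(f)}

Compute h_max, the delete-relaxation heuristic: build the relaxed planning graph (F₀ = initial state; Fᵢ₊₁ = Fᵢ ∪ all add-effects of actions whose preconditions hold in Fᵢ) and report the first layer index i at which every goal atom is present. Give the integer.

2

F0 = init (4 atoms)
F1 = F0 ∪ {above(c), inpos(b), inpos(c)}  (7 atoms)
F2 = F1 ∪ {inpos(f), on(f)}  (9 atoms)
goal ⊆ F2  ⇒  h_max = 2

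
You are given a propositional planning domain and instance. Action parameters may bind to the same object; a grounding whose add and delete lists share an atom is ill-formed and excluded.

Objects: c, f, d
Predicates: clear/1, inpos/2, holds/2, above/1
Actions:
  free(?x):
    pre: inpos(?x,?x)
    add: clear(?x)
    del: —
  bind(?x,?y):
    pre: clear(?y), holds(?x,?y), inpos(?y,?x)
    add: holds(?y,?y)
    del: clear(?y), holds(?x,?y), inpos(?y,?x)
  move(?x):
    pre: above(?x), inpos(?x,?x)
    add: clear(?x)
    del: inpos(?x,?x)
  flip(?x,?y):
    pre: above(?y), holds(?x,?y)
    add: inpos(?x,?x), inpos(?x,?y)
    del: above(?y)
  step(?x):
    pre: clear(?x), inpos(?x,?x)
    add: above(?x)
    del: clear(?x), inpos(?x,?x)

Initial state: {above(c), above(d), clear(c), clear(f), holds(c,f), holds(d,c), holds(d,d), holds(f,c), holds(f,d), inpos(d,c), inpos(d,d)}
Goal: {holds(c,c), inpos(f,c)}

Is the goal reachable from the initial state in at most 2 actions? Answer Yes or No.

No

1. flip(f,c)  →  {above(d), clear(c), clear(f), holds(c,f), holds(d,c), holds(d,d), holds(f,c), holds(f,d), inpos(d,c), inpos(d,d), inpos(f,c), inpos(f,f)}
2. step(f)  →  {above(d), above(f), clear(c), holds(c,f), holds(d,c), holds(d,d), holds(f,c), holds(f,d), inpos(d,c), inpos(d,d), inpos(f,c)}
3. flip(c,f)  →  {above(d), clear(c), holds(c,f), holds(d,c), holds(d,d), holds(f,c), holds(f,d), inpos(c,c), inpos(c,f), inpos(d,c), inpos(d,d), inpos(f,c)}
4. bind(f,c)  →  {above(d), holds(c,c), holds(c,f), holds(d,c), holds(d,d), holds(f,d), inpos(c,c), inpos(d,c), inpos(d,d), inpos(f,c)}
optimal plan length = 4; 4 > 2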